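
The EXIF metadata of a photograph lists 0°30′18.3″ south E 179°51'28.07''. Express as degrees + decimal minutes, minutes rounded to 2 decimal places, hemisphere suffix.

0° 30.31′ S, 179° 51.47′ E

φ: 30 + 18.3/60 = 30.3050′
Lon: seconds/60 = 0.46783; minutes = 51 + 0.46783 = 51.4678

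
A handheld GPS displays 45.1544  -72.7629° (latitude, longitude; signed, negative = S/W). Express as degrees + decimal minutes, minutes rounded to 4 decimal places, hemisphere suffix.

45° 9.2640′ N, 72° 45.7740′ W

φ: 45° + 0.154400 × 60 = 45° 9.264000′
Longitude is negative → W; |value| = 72.762900
Longitude: minutes = (72.762900 − 72) × 60 = 45.774000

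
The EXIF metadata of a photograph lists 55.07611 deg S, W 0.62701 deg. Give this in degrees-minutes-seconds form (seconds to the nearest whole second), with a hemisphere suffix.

φ: 0.076110° → 4.56660′; 0.56660 × 60 = 34.00″
Lon: 0.627010° → 37.62060′; 0.62060 × 60 = 37.24″

55°04′34″ S, 0°37′37″ W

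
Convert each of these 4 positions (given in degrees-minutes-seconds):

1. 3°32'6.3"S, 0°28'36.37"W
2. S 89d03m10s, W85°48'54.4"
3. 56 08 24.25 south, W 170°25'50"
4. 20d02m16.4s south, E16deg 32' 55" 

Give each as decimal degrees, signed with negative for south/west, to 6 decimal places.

1. -3.535083, -0.476769
2. -89.052778, -85.815111
3. -56.140069, -170.430556
4. -20.037889, 16.548611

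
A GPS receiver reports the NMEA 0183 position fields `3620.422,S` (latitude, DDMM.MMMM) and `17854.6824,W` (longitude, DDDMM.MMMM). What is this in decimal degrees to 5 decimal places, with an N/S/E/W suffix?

36.34037° S, 178.91137° W

φ: degrees = first 2 digits = 36, minutes = 20.422; 36 + 20.422/60 = 36.340367
λ: split at 3 digits → 178° and 54.6824′; 178 + 54.6824/60 = 178.911373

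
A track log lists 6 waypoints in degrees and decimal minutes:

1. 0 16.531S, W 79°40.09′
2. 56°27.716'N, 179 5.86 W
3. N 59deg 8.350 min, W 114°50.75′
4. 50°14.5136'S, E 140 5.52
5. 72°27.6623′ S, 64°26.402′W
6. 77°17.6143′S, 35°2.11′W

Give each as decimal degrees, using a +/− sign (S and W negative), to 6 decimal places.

Point 1:
  Lat: 0 + 16.531/60 = 0.2755167
  S ⇒ negate
  Lon: 40.09′ = 0.668167°; total 79.6681667
  W → negative
Point 2:
  Latitude: 27.716′ = 0.461933°; total 56.4619333
  N ⇒ keep positive
  Longitude: 179 + 5.86/60 = 179.0976667
  W → negative
Point 3:
  Latitude: 8.35′ = 0.139167°; total 59.1391667
  N ⇒ keep positive
  Longitude: 50.75′ = 0.845833°; total 114.8458333
  W → negative
Point 4:
  Lat: 50 + 14.5136/60 = 50.2418933
  hemisphere S, so the sign is −
  Lon: 5.52′ = 0.092000°; total 140.0920000
  E → positive
Point 5:
  Lat: 27.6623′ = 0.461038°; total 72.4610383
  S → negative
  Lon: 64 + 26.402/60 = 64.4400333
  W ⇒ negate
Point 6:
  Lat: 77 + 17.6143/60 = 77.2935717
  hemisphere S, so the sign is −
  Lon: 2.11′ = 0.035167°; total 35.0351667
  W ⇒ negate

1. -0.275517, -79.668167
2. 56.461933, -179.097667
3. 59.139167, -114.845833
4. -50.241893, 140.092000
5. -72.461038, -64.440033
6. -77.293572, -35.035167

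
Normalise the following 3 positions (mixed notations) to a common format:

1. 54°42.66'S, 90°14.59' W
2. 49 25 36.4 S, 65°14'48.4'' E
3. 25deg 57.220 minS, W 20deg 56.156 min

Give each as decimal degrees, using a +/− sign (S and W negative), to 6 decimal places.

Point 1:
  Lat: 42.66′ = 0.711000°; total 54.7110000
  S ⇒ negate
  Lon: 90 + 14.59/60 = 90.2431667
  W ⇒ negate
Point 2:
  φ: 49 + 25/60 + 36.4/3600 = 49.4267778
  hemisphere S, so the sign is −
  Longitude: 65 + 14/60 + 48.4/3600 = 65.2467778
  E ⇒ keep positive
Point 3:
  Latitude: 25 + 57.22/60 = 25.9536667
  S ⇒ negate
  Longitude: 20 + 56.156/60 = 20.9359333
  W → negative

1. -54.711000, -90.243167
2. -49.426778, 65.246778
3. -25.953667, -20.935933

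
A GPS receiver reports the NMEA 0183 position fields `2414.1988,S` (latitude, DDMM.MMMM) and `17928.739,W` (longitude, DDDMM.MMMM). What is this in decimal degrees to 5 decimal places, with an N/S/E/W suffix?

24.23665° S, 179.47898° W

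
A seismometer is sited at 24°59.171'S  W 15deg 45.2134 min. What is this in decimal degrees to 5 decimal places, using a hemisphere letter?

φ: 24 + 59.171/60 = 24.986183
λ: 45.2134′ = 0.753557°; total 15.753557

24.98618° S, 15.75356° W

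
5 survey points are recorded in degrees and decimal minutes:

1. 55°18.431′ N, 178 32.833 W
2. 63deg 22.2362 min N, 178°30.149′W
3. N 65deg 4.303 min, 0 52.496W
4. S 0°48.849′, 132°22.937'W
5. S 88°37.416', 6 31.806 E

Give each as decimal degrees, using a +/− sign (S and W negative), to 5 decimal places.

1. 55.30718, -178.54722
2. 63.37060, -178.50248
3. 65.07172, -0.87493
4. -0.81415, -132.38228
5. -88.62360, 6.53010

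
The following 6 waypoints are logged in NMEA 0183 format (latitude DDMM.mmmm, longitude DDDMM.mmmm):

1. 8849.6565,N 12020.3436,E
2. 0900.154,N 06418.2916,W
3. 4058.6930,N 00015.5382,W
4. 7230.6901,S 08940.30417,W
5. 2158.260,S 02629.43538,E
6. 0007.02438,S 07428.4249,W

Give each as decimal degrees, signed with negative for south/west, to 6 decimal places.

Point 1:
  Latitude: split at 2 digits → 88° and 49.6565′; 88 + 49.6565/60 = 88.8276083
  N → positive
  Longitude: split at 3 digits → 120° and 20.3436′; 120 + 20.3436/60 = 120.3390600
  E ⇒ keep positive
Point 2:
  Latitude: degrees = first 2 digits = 9, minutes = 0.154; 9 + 0.154/60 = 9.0025667
  N ⇒ keep positive
  Longitude: degrees = first 3 digits = 64, minutes = 18.2916; 64 + 18.2916/60 = 64.3048600
  W → negative
Point 3:
  Latitude: split at 2 digits → 40° and 58.693′; 40 + 58.693/60 = 40.9782167
  N ⇒ keep positive
  λ: degrees = first 3 digits = 0, minutes = 15.5382; 0 + 15.5382/60 = 0.2589700
  W ⇒ negate
Point 4:
  Lat: split at 2 digits → 72° and 30.6901′; 72 + 30.6901/60 = 72.5115017
  hemisphere S, so the sign is −
  Lon: degrees = first 3 digits = 89, minutes = 40.30417; 89 + 40.30417/60 = 89.6717362
  hemisphere W, so the sign is −
Point 5:
  Latitude: split at 2 digits → 21° and 58.26′; 21 + 58.26/60 = 21.9710000
  hemisphere S, so the sign is −
  λ: degrees = first 3 digits = 26, minutes = 29.43538; 26 + 29.43538/60 = 26.4905897
  E → positive
Point 6:
  φ: degrees = first 2 digits = 0, minutes = 7.02438; 0 + 7.02438/60 = 0.1170730
  S ⇒ negate
  Lon: split at 3 digits → 074° and 28.4249′; 74 + 28.4249/60 = 74.4737483
  hemisphere W, so the sign is −

1. 88.827608, 120.339060
2. 9.002567, -64.304860
3. 40.978217, -0.258970
4. -72.511502, -89.671736
5. -21.971000, 26.490590
6. -0.117073, -74.473748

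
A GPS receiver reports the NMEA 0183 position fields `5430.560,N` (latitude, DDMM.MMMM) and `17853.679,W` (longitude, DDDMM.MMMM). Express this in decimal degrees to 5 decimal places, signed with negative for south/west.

54.50933, -178.89465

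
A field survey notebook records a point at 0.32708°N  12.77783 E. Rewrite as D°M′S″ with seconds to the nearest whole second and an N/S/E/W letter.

0°19′37″ N, 12°46′40″ E

φ: 0.327080° → 19.62480′; 0.62480 × 60 = 37.49″
λ: 0.777830 × 60 = 46.66980′ → 46′, remainder × 60 = 40.19″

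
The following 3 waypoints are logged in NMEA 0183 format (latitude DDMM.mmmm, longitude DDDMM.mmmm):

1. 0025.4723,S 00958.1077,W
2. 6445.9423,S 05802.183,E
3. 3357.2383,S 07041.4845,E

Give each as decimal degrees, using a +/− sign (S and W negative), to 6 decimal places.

1. -0.424538, -9.968462
2. -64.765705, 58.036383
3. -33.953972, 70.691408

Point 1:
  Latitude: split at 2 digits → 00° and 25.4723′; 0 + 25.4723/60 = 0.4245383
  hemisphere S, so the sign is −
  Lon: degrees = first 3 digits = 9, minutes = 58.1077; 9 + 58.1077/60 = 9.9684617
  W ⇒ negate
Point 2:
  Lat: split at 2 digits → 64° and 45.9423′; 64 + 45.9423/60 = 64.7657050
  hemisphere S, so the sign is −
  Lon: degrees = first 3 digits = 58, minutes = 2.183; 58 + 2.183/60 = 58.0363833
  E → positive
Point 3:
  Latitude: split at 2 digits → 33° and 57.2383′; 33 + 57.2383/60 = 33.9539717
  hemisphere S, so the sign is −
  Longitude: split at 3 digits → 070° and 41.4845′; 70 + 41.4845/60 = 70.6914083
  E ⇒ keep positive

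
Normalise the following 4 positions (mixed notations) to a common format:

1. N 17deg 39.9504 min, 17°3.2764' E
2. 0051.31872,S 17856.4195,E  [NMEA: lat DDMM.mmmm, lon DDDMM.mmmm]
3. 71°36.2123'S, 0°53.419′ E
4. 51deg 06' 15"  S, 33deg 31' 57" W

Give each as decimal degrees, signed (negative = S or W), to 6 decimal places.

Point 1:
  Lat: 39.9504′ = 0.665840°; total 17.6658400
  N → positive
  λ: 17 + 3.2764/60 = 17.0546067
  E → positive
Point 2:
  Latitude: degrees = first 2 digits = 0, minutes = 51.31872; 0 + 51.31872/60 = 0.8553120
  S ⇒ negate
  λ: degrees = first 3 digits = 178, minutes = 56.4195; 178 + 56.4195/60 = 178.9403250
  E → positive
Point 3:
  φ: 36.2123′ = 0.603538°; total 71.6035383
  hemisphere S, so the sign is −
  Lon: 0 + 53.419/60 = 0.8903167
  E → positive
Point 4:
  Lat: 6′ + 15″ = 6.25000′; 51 + 6.25000/60 = 51.1041667
  S → negative
  λ: 31′ + 57″ = 31.95000′; 33 + 31.95000/60 = 33.5325000
  W ⇒ negate

1. 17.665840, 17.054607
2. -0.855312, 178.940325
3. -71.603538, 0.890317
4. -51.104167, -33.532500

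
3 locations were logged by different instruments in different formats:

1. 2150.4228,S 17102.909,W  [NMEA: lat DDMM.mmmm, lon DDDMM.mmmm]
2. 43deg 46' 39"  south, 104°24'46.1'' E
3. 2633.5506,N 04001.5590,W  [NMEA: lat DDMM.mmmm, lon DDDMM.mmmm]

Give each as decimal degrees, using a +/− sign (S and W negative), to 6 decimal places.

1. -21.840380, -171.048483
2. -43.777500, 104.412806
3. 26.559177, -40.025983

Point 1:
  Lat: degrees = first 2 digits = 21, minutes = 50.4228; 21 + 50.4228/60 = 21.8403800
  S → negative
  Lon: split at 3 digits → 171° and 2.909′; 171 + 2.909/60 = 171.0484833
  W ⇒ negate
Point 2:
  Latitude: 43° + 46/60 + 39/3600 = 43 + 0.766667 + 0.010833 = 43.7775000
  hemisphere S, so the sign is −
  λ: 104° + 24/60 + 46.1/3600 = 104 + 0.400000 + 0.012806 = 104.4128056
  E ⇒ keep positive
Point 3:
  φ: split at 2 digits → 26° and 33.5506′; 26 + 33.5506/60 = 26.5591767
  N → positive
  λ: degrees = first 3 digits = 40, minutes = 1.559; 40 + 1.559/60 = 40.0259833
  hemisphere W, so the sign is −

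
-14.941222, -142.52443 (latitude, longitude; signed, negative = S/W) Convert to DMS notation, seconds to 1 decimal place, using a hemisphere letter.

14°56′28.4″ S, 142°31′27.9″ W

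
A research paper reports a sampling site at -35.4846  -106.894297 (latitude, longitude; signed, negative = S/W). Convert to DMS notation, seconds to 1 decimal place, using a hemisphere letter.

35°29′4.6″ S, 106°53′39.5″ W

Latitude is negative → S; |value| = 35.484600
Latitude: 0.484600 × 60 = 29.07600′ → 29′, remainder × 60 = 4.560″
Longitude is negative → W; |value| = 106.894297
Lon: 0.894297° → 53.65782′; 0.65782 × 60 = 39.469″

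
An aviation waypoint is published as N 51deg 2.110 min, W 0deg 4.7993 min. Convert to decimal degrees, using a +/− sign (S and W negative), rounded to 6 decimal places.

51.035167, -0.079988

φ: 2.11′ = 0.035167°; total 51.0351667
N → positive
Lon: 0 + 4.7993/60 = 0.0799883
W ⇒ negate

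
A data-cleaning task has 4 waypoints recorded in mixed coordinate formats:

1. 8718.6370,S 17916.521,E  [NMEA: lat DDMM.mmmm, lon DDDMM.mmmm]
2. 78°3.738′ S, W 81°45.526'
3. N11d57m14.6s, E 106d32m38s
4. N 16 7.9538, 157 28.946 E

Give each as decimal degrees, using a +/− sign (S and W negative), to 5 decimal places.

1. -87.31062, 179.27535
2. -78.06230, -81.75877
3. 11.95406, 106.54389
4. 16.13256, 157.48243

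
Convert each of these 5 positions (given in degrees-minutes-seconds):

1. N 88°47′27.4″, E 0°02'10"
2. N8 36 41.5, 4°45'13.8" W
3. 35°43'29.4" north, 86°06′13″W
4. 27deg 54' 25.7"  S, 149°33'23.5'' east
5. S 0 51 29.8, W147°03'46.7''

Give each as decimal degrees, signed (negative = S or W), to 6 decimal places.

1. 88.790944, 0.036111
2. 8.611528, -4.753833
3. 35.724833, -86.103611
4. -27.907139, 149.556528
5. -0.858278, -147.062972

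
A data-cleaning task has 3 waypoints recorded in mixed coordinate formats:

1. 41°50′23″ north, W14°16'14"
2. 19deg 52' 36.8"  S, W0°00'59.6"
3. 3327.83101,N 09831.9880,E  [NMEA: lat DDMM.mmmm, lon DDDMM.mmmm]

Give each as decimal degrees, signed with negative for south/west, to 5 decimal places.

1. 41.83972, -14.27056
2. -19.87689, -0.01656
3. 33.46385, 98.53313

Point 1:
  Latitude: 41 + 50/60 + 23/3600 = 41.839722
  N → positive
  Longitude: 14° + 16/60 + 14/3600 = 14 + 0.266667 + 0.003889 = 14.270556
  W → negative
Point 2:
  φ: 52′ + 36.8″ = 52.61333′; 19 + 52.61333/60 = 19.876889
  hemisphere S, so the sign is −
  λ: 0 + 0/60 + 59.6/3600 = 0.016556
  hemisphere W, so the sign is −
Point 3:
  φ: split at 2 digits → 33° and 27.83101′; 33 + 27.83101/60 = 33.463850
  N ⇒ keep positive
  Lon: degrees = first 3 digits = 98, minutes = 31.988; 98 + 31.988/60 = 98.533133
  E → positive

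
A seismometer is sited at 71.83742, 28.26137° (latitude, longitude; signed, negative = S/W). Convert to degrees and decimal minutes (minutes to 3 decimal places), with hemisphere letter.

φ: minutes = (71.837420 − 71) × 60 = 50.24520
Longitude: minutes = (28.261370 − 28) × 60 = 15.68220

71° 50.245′ N, 28° 15.682′ E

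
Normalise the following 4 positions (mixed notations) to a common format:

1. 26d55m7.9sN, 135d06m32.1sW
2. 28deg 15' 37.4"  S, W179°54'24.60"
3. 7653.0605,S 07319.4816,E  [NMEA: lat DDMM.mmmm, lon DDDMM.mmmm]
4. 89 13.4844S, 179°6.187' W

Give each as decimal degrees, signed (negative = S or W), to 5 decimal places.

Point 1:
  Lat: 55′ + 7.9″ = 55.13167′; 26 + 55.13167/60 = 26.918861
  N → positive
  Lon: 135 + 6/60 + 32.1/3600 = 135.108917
  W ⇒ negate
Point 2:
  Latitude: 28° + 15/60 + 37.4/3600 = 28 + 0.250000 + 0.010389 = 28.260389
  S → negative
  Longitude: 179° + 54/60 + 24.6/3600 = 179 + 0.900000 + 0.006833 = 179.906833
  hemisphere W, so the sign is −
Point 3:
  Latitude: degrees = first 2 digits = 76, minutes = 53.0605; 76 + 53.0605/60 = 76.884342
  hemisphere S, so the sign is −
  Longitude: degrees = first 3 digits = 73, minutes = 19.4816; 73 + 19.4816/60 = 73.324693
  E → positive
Point 4:
  φ: 13.4844′ = 0.224740°; total 89.224740
  hemisphere S, so the sign is −
  Lon: 6.187′ = 0.103117°; total 179.103117
  W ⇒ negate

1. 26.91886, -135.10892
2. -28.26039, -179.90683
3. -76.88434, 73.32469
4. -89.22474, -179.10312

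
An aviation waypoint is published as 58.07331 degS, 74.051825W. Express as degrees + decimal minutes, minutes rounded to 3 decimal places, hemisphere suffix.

φ: minutes = (58.073310 − 58) × 60 = 4.39860
λ: 74° + 0.051825 × 60 = 74° 3.10950′

58° 4.399′ S, 74° 3.110′ W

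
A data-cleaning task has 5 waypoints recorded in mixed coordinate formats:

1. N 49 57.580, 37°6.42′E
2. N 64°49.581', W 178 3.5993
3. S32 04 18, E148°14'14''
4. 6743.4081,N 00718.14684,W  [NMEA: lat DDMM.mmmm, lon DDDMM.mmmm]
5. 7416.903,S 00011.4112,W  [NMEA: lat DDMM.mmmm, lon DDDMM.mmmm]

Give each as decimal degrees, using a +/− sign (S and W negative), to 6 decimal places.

Point 1:
  φ: 57.58′ = 0.959667°; total 49.9596667
  N → positive
  λ: 6.42′ = 0.107000°; total 37.1070000
  E → positive
Point 2:
  Lat: 64 + 49.581/60 = 64.8263500
  N ⇒ keep positive
  Longitude: 3.5993′ = 0.059988°; total 178.0599883
  hemisphere W, so the sign is −
Point 3:
  Latitude: 32° + 4/60 + 18/3600 = 32 + 0.066667 + 0.005000 = 32.0716667
  S → negative
  λ: 148° + 14/60 + 14/3600 = 148 + 0.233333 + 0.003889 = 148.2372222
  E ⇒ keep positive
Point 4:
  φ: degrees = first 2 digits = 67, minutes = 43.4081; 67 + 43.4081/60 = 67.7234683
  N ⇒ keep positive
  Lon: degrees = first 3 digits = 7, minutes = 18.14684; 7 + 18.14684/60 = 7.3024473
  hemisphere W, so the sign is −
Point 5:
  φ: split at 2 digits → 74° and 16.903′; 74 + 16.903/60 = 74.2817167
  S → negative
  Longitude: degrees = first 3 digits = 0, minutes = 11.4112; 0 + 11.4112/60 = 0.1901867
  W → negative

1. 49.959667, 37.107000
2. 64.826350, -178.059988
3. -32.071667, 148.237222
4. 67.723468, -7.302447
5. -74.281717, -0.190187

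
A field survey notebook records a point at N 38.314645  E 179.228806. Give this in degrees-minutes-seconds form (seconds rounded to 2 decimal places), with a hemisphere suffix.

38°18′52.72″ N, 179°13′43.70″ E

φ: 0.314645° → 18.87870′; 0.87870 × 60 = 52.7220″
λ: 0.228806 × 60 = 13.72836′ → 13′, remainder × 60 = 43.7016″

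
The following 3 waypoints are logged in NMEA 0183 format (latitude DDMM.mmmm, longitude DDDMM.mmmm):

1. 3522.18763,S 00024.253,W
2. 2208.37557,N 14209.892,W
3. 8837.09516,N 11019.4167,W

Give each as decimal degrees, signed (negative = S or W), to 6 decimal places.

Point 1:
  Latitude: split at 2 digits → 35° and 22.18763′; 35 + 22.18763/60 = 35.3697938
  hemisphere S, so the sign is −
  λ: split at 3 digits → 000° and 24.253′; 0 + 24.253/60 = 0.4042167
  W → negative
Point 2:
  Lat: degrees = first 2 digits = 22, minutes = 8.37557; 22 + 8.37557/60 = 22.1395928
  N ⇒ keep positive
  Longitude: split at 3 digits → 142° and 9.892′; 142 + 9.892/60 = 142.1648667
  hemisphere W, so the sign is −
Point 3:
  Latitude: split at 2 digits → 88° and 37.09516′; 88 + 37.09516/60 = 88.6182527
  N ⇒ keep positive
  Longitude: degrees = first 3 digits = 110, minutes = 19.4167; 110 + 19.4167/60 = 110.3236117
  W → negative

1. -35.369794, -0.404217
2. 22.139593, -142.164867
3. 88.618253, -110.323612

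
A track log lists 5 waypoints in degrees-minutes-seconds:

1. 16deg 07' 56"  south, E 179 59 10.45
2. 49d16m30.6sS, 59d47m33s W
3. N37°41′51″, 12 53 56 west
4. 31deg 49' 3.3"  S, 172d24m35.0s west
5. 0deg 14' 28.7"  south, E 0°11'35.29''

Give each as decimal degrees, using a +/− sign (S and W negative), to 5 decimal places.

1. -16.13222, 179.98624
2. -49.27517, -59.79250
3. 37.69750, -12.89889
4. -31.81758, -172.40972
5. -0.24131, 0.19314

Point 1:
  φ: 7′ + 56″ = 7.93333′; 16 + 7.93333/60 = 16.132222
  hemisphere S, so the sign is −
  Lon: 59′ + 10.45″ = 59.17417′; 179 + 59.17417/60 = 179.986236
  E ⇒ keep positive
Point 2:
  φ: 16′ + 30.6″ = 16.51000′; 49 + 16.51000/60 = 49.275167
  S → negative
  Lon: 59 + 47/60 + 33/3600 = 59.792500
  W → negative
Point 3:
  Latitude: 41′ + 51″ = 41.85000′; 37 + 41.85000/60 = 37.697500
  N ⇒ keep positive
  Longitude: 12° + 53/60 + 56/3600 = 12 + 0.883333 + 0.015556 = 12.898889
  W ⇒ negate
Point 4:
  φ: 31 + 49/60 + 3.3/3600 = 31.817583
  hemisphere S, so the sign is −
  Lon: 24′ + 35″ = 24.58333′; 172 + 24.58333/60 = 172.409722
  W ⇒ negate
Point 5:
  Lat: 0 + 14/60 + 28.7/3600 = 0.241306
  S → negative
  Lon: 0° + 11/60 + 35.29/3600 = 0 + 0.183333 + 0.009803 = 0.193136
  E → positive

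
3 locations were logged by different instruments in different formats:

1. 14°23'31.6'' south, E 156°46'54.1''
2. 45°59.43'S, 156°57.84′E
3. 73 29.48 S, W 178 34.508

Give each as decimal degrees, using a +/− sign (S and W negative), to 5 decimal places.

Point 1:
  Lat: 23′ + 31.6″ = 23.52667′; 14 + 23.52667/60 = 14.392111
  S → negative
  Longitude: 46′ + 54.1″ = 46.90167′; 156 + 46.90167/60 = 156.781694
  E → positive
Point 2:
  Latitude: 59.43′ = 0.990500°; total 45.990500
  S ⇒ negate
  Longitude: 57.84′ = 0.964000°; total 156.964000
  E → positive
Point 3:
  Lat: 73 + 29.48/60 = 73.491333
  S → negative
  λ: 34.508′ = 0.575133°; total 178.575133
  W → negative

1. -14.39211, 156.78169
2. -45.99050, 156.96400
3. -73.49133, -178.57513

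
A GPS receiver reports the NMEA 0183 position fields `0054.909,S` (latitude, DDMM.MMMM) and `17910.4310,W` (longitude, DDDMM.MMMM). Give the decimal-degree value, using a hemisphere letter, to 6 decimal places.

0.915150° S, 179.173850° W

Lat: degrees = first 2 digits = 0, minutes = 54.909; 0 + 54.909/60 = 0.9151500
Lon: split at 3 digits → 179° and 10.431′; 179 + 10.431/60 = 179.1738500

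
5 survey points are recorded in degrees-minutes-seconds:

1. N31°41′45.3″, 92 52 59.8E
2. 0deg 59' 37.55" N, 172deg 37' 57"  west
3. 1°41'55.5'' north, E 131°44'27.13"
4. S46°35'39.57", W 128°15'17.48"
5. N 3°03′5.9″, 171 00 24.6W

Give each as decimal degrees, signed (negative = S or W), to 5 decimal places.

1. 31.69592, 92.88328
2. 0.99376, -172.63250
3. 1.69875, 131.74087
4. -46.59433, -128.25486
5. 3.05164, -171.00683

Point 1:
  φ: 31 + 41/60 + 45.3/3600 = 31.695917
  N ⇒ keep positive
  Longitude: 52′ + 59.8″ = 52.99667′; 92 + 52.99667/60 = 92.883278
  E → positive
Point 2:
  φ: 0 + 59/60 + 37.55/3600 = 0.993764
  N → positive
  λ: 37′ + 57″ = 37.95000′; 172 + 37.95000/60 = 172.632500
  W → negative
Point 3:
  φ: 1 + 41/60 + 55.5/3600 = 1.698750
  N → positive
  Longitude: 131 + 44/60 + 27.13/3600 = 131.740869
  E ⇒ keep positive
Point 4:
  φ: 46° + 35/60 + 39.57/3600 = 46 + 0.583333 + 0.010992 = 46.594325
  hemisphere S, so the sign is −
  λ: 128 + 15/60 + 17.48/3600 = 128.254856
  W ⇒ negate
Point 5:
  Latitude: 3° + 3/60 + 5.9/3600 = 3 + 0.050000 + 0.001639 = 3.051639
  N ⇒ keep positive
  λ: 171 + 0/60 + 24.6/3600 = 171.006833
  W ⇒ negate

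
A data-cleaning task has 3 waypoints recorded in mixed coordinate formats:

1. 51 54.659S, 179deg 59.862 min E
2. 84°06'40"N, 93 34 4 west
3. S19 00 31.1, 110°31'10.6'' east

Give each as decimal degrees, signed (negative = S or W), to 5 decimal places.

Point 1:
  φ: 51 + 54.659/60 = 51.910983
  S → negative
  Longitude: 179 + 59.862/60 = 179.997700
  E ⇒ keep positive
Point 2:
  Latitude: 6′ + 40″ = 6.66667′; 84 + 6.66667/60 = 84.111111
  N → positive
  Lon: 93° + 34/60 + 4/3600 = 93 + 0.566667 + 0.001111 = 93.567778
  hemisphere W, so the sign is −
Point 3:
  φ: 19 + 0/60 + 31.1/3600 = 19.008639
  S → negative
  Lon: 110° + 31/60 + 10.6/3600 = 110 + 0.516667 + 0.002944 = 110.519611
  E → positive

1. -51.91098, 179.99770
2. 84.11111, -93.56778
3. -19.00864, 110.51961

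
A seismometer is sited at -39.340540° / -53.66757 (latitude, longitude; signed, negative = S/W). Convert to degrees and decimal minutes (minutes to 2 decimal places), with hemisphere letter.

39° 20.43′ S, 53° 40.05′ W

Latitude is negative → S; |value| = 39.340540
φ: 39° + 0.340540 × 60 = 39° 20.4324′
Longitude is negative → W; |value| = 53.667570
Longitude: fractional part 0.667570 → 40.0542 minutes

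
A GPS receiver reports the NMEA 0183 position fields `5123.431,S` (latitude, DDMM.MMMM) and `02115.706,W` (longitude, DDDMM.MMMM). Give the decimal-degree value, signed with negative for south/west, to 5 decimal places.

Latitude: degrees = first 2 digits = 51, minutes = 23.431; 51 + 23.431/60 = 51.390517
S → negative
Longitude: degrees = first 3 digits = 21, minutes = 15.706; 21 + 15.706/60 = 21.261767
hemisphere W, so the sign is −

-51.39052, -21.26177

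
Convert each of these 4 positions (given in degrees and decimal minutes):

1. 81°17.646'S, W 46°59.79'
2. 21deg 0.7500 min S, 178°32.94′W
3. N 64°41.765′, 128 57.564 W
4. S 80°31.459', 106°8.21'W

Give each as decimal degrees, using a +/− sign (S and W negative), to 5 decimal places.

Point 1:
  Latitude: 17.646′ = 0.294100°; total 81.294100
  S → negative
  Longitude: 46 + 59.79/60 = 46.996500
  W → negative
Point 2:
  Lat: 0.75′ = 0.012500°; total 21.012500
  S ⇒ negate
  Lon: 32.94′ = 0.549000°; total 178.549000
  W ⇒ negate
Point 3:
  Latitude: 64 + 41.765/60 = 64.696083
  N → positive
  Lon: 128 + 57.564/60 = 128.959400
  W → negative
Point 4:
  φ: 31.459′ = 0.524317°; total 80.524317
  S → negative
  λ: 8.21′ = 0.136833°; total 106.136833
  W → negative

1. -81.29410, -46.99650
2. -21.01250, -178.54900
3. 64.69608, -128.95940
4. -80.52432, -106.13683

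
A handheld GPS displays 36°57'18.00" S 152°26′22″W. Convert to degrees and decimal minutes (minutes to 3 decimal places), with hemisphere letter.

36° 57.300′ S, 152° 26.367′ W

φ: 57 + 18/60 = 57.30000′
Lon: 26 + 22/60 = 26.36667′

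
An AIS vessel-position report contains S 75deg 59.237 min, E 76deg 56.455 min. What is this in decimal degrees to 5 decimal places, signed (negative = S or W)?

φ: 59.237′ = 0.987283°; total 75.987283
S → negative
Lon: 76 + 56.455/60 = 76.940917
E → positive

-75.98728, 76.94092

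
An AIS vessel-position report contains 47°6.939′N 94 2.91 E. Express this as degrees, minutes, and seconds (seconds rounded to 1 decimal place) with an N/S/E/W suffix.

47°06′56.3″ N, 94°02′54.6″ E

Lat: 6.93900′ → 6′ and 0.93900 × 60 = 56.340″
λ: fractional minutes 0.91000 × 60 = 54.600″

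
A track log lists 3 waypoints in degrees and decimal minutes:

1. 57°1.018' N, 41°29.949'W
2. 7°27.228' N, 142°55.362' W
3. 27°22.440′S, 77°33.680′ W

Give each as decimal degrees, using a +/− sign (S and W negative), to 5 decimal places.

1. 57.01697, -41.49915
2. 7.45380, -142.92270
3. -27.37400, -77.56133

Point 1:
  Latitude: 1.018′ = 0.016967°; total 57.016967
  N ⇒ keep positive
  Lon: 29.949′ = 0.499150°; total 41.499150
  hemisphere W, so the sign is −
Point 2:
  Latitude: 27.228′ = 0.453800°; total 7.453800
  N → positive
  λ: 142 + 55.362/60 = 142.922700
  W → negative
Point 3:
  Lat: 22.44′ = 0.374000°; total 27.374000
  hemisphere S, so the sign is −
  λ: 33.68′ = 0.561333°; total 77.561333
  W → negative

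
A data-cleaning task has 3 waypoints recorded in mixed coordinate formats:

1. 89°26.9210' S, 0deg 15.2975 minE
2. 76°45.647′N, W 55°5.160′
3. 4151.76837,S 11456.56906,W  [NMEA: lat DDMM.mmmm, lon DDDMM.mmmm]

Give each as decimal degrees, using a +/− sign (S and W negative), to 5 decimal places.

1. -89.44868, 0.25496
2. 76.76078, -55.08600
3. -41.86281, -114.94282

Point 1:
  Lat: 89 + 26.921/60 = 89.448683
  hemisphere S, so the sign is −
  Lon: 15.2975′ = 0.254958°; total 0.254958
  E ⇒ keep positive
Point 2:
  Lat: 45.647′ = 0.760783°; total 76.760783
  N → positive
  λ: 5.16′ = 0.086000°; total 55.086000
  W → negative
Point 3:
  Latitude: degrees = first 2 digits = 41, minutes = 51.76837; 41 + 51.76837/60 = 41.862806
  hemisphere S, so the sign is −
  Lon: degrees = first 3 digits = 114, minutes = 56.56906; 114 + 56.56906/60 = 114.942818
  hemisphere W, so the sign is −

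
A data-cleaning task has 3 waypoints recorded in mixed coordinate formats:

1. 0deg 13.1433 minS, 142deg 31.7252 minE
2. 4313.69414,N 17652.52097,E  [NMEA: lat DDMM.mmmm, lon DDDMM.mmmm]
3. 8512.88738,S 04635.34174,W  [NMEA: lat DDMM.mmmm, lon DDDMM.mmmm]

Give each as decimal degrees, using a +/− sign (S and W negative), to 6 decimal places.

1. -0.219055, 142.528753
2. 43.228236, 176.875350
3. -85.214790, -46.589029

Point 1:
  Lat: 13.1433′ = 0.219055°; total 0.2190550
  S → negative
  λ: 142 + 31.7252/60 = 142.5287533
  E → positive
Point 2:
  Lat: split at 2 digits → 43° and 13.69414′; 43 + 13.69414/60 = 43.2282357
  N → positive
  Longitude: degrees = first 3 digits = 176, minutes = 52.52097; 176 + 52.52097/60 = 176.8753495
  E ⇒ keep positive
Point 3:
  φ: degrees = first 2 digits = 85, minutes = 12.88738; 85 + 12.88738/60 = 85.2147897
  hemisphere S, so the sign is −
  Longitude: degrees = first 3 digits = 46, minutes = 35.34174; 46 + 35.34174/60 = 46.5890290
  W ⇒ negate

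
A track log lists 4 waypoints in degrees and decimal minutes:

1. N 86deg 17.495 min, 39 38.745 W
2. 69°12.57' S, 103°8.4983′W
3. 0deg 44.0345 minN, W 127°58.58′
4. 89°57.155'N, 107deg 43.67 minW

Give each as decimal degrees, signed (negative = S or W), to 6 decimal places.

Point 1:
  Lat: 86 + 17.495/60 = 86.2915833
  N → positive
  Lon: 39 + 38.745/60 = 39.6457500
  W ⇒ negate
Point 2:
  Lat: 12.57′ = 0.209500°; total 69.2095000
  S → negative
  Longitude: 8.4983′ = 0.141638°; total 103.1416383
  W ⇒ negate
Point 3:
  φ: 0 + 44.0345/60 = 0.7339083
  N → positive
  Longitude: 127 + 58.58/60 = 127.9763333
  W → negative
Point 4:
  φ: 57.155′ = 0.952583°; total 89.9525833
  N → positive
  Lon: 107 + 43.67/60 = 107.7278333
  W ⇒ negate

1. 86.291583, -39.645750
2. -69.209500, -103.141638
3. 0.733908, -127.976333
4. 89.952583, -107.727833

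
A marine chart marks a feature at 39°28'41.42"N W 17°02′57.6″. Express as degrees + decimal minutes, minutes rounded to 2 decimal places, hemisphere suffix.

Lat: 28 + 41.42/60 = 28.6903′
λ: seconds/60 = 0.96000; minutes = 2 + 0.96000 = 2.9600

39° 28.69′ N, 17° 2.96′ W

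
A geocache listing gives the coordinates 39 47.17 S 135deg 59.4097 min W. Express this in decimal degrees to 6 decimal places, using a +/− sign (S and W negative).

Latitude: 39 + 47.17/60 = 39.7861667
S ⇒ negate
Lon: 135 + 59.4097/60 = 135.9901617
hemisphere W, so the sign is −

-39.786167, -135.990162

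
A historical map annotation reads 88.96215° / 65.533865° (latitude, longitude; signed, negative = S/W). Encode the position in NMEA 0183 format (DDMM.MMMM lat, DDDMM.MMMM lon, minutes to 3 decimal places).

Latitude: 88° + 0.962150 × 60 = 88° 57.72900′
Longitude: minutes = (65.533865 − 65) × 60 = 32.03190

8857.729,N / 06532.032,E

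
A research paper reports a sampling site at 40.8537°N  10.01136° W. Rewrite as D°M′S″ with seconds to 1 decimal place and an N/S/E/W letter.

40°51′13.3″ N, 10°00′40.9″ W

φ: whole degrees 40; 51.22200′ → 51′ and 13.320″
Lon: 0.011360° → 0.68160′; 0.68160 × 60 = 40.896″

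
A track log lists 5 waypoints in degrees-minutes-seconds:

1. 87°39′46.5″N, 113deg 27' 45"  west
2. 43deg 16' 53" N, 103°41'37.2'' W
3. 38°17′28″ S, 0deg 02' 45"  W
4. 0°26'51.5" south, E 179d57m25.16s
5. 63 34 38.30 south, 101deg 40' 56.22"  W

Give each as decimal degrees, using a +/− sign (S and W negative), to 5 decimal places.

1. 87.66292, -113.46250
2. 43.28139, -103.69367
3. -38.29111, -0.04583
4. -0.44764, 179.95699
5. -63.57731, -101.68228

Point 1:
  Lat: 87 + 39/60 + 46.5/3600 = 87.662917
  N ⇒ keep positive
  Lon: 113 + 27/60 + 45/3600 = 113.462500
  W ⇒ negate
Point 2:
  Latitude: 16′ + 53″ = 16.88333′; 43 + 16.88333/60 = 43.281389
  N → positive
  λ: 103 + 41/60 + 37.2/3600 = 103.693667
  W → negative
Point 3:
  Lat: 38° + 17/60 + 28/3600 = 38 + 0.283333 + 0.007778 = 38.291111
  S ⇒ negate
  Lon: 0 + 2/60 + 45/3600 = 0.045833
  hemisphere W, so the sign is −
Point 4:
  Latitude: 0 + 26/60 + 51.5/3600 = 0.447639
  S ⇒ negate
  Lon: 179° + 57/60 + 25.16/3600 = 179 + 0.950000 + 0.006989 = 179.956989
  E ⇒ keep positive
Point 5:
  φ: 63° + 34/60 + 38.3/3600 = 63 + 0.566667 + 0.010639 = 63.577306
  S ⇒ negate
  Longitude: 101° + 40/60 + 56.22/3600 = 101 + 0.666667 + 0.015617 = 101.682283
  W ⇒ negate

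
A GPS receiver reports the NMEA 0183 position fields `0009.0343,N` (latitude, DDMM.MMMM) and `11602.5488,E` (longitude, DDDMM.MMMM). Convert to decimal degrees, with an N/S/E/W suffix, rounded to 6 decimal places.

0.150572° N, 116.042480° E

Lat: split at 2 digits → 00° and 9.0343′; 0 + 9.0343/60 = 0.1505717
Lon: split at 3 digits → 116° and 2.5488′; 116 + 2.5488/60 = 116.0424800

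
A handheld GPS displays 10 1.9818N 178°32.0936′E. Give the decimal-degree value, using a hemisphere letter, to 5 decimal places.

Latitude: 1.9818′ = 0.033030°; total 10.033030
λ: 178 + 32.0936/60 = 178.534893

10.03303° N, 178.53489° E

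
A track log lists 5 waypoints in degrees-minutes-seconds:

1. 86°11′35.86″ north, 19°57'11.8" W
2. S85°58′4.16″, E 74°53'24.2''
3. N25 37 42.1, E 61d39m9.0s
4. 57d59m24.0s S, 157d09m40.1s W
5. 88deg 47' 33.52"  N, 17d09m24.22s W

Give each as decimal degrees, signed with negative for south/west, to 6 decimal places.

Point 1:
  φ: 86° + 11/60 + 35.86/3600 = 86 + 0.183333 + 0.009961 = 86.1932944
  N → positive
  Lon: 57′ + 11.8″ = 57.19667′; 19 + 57.19667/60 = 19.9532778
  W → negative
Point 2:
  φ: 85 + 58/60 + 4.16/3600 = 85.9678222
  S ⇒ negate
  λ: 74° + 53/60 + 24.2/3600 = 74 + 0.883333 + 0.006722 = 74.8900556
  E → positive
Point 3:
  φ: 37′ + 42.1″ = 37.70167′; 25 + 37.70167/60 = 25.6283611
  N → positive
  Lon: 61° + 39/60 + 9/3600 = 61 + 0.650000 + 0.002500 = 61.6525000
  E ⇒ keep positive
Point 4:
  φ: 57° + 59/60 + 24/3600 = 57 + 0.983333 + 0.006667 = 57.9900000
  hemisphere S, so the sign is −
  Longitude: 157° + 9/60 + 40.1/3600 = 157 + 0.150000 + 0.011139 = 157.1611389
  W → negative
Point 5:
  Latitude: 88° + 47/60 + 33.52/3600 = 88 + 0.783333 + 0.009311 = 88.7926444
  N → positive
  Lon: 17° + 9/60 + 24.22/3600 = 17 + 0.150000 + 0.006728 = 17.1567278
  W → negative

1. 86.193294, -19.953278
2. -85.967822, 74.890056
3. 25.628361, 61.652500
4. -57.990000, -157.161139
5. 88.792644, -17.156728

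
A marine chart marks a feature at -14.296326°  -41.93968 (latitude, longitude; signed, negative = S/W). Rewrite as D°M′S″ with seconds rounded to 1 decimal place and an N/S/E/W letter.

Latitude is negative → S; |value| = 14.296326
Latitude: whole degrees 14; 17.77956′ → 17′ and 46.774″
Longitude is negative → W; |value| = 41.939680
Lon: 0.939680° → 56.38080′; 0.38080 × 60 = 22.848″

14°17′46.8″ S, 41°56′22.8″ W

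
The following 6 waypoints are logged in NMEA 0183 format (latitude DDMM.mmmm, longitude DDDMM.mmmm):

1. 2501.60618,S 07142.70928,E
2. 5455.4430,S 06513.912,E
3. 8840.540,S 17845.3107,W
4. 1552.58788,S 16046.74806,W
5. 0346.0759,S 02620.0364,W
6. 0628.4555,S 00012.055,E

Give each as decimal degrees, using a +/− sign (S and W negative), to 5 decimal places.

Point 1:
  Lat: degrees = first 2 digits = 25, minutes = 1.60618; 25 + 1.60618/60 = 25.026770
  S → negative
  Lon: degrees = first 3 digits = 71, minutes = 42.70928; 71 + 42.70928/60 = 71.711821
  E → positive
Point 2:
  Lat: split at 2 digits → 54° and 55.443′; 54 + 55.443/60 = 54.924050
  hemisphere S, so the sign is −
  λ: split at 3 digits → 065° and 13.912′; 65 + 13.912/60 = 65.231867
  E ⇒ keep positive
Point 3:
  Lat: degrees = first 2 digits = 88, minutes = 40.54; 88 + 40.54/60 = 88.675667
  S ⇒ negate
  Lon: degrees = first 3 digits = 178, minutes = 45.3107; 178 + 45.3107/60 = 178.755178
  W ⇒ negate
Point 4:
  Lat: split at 2 digits → 15° and 52.58788′; 15 + 52.58788/60 = 15.876465
  S → negative
  λ: split at 3 digits → 160° and 46.74806′; 160 + 46.74806/60 = 160.779134
  hemisphere W, so the sign is −
Point 5:
  Lat: split at 2 digits → 03° and 46.0759′; 3 + 46.0759/60 = 3.767932
  hemisphere S, so the sign is −
  Longitude: split at 3 digits → 026° and 20.0364′; 26 + 20.0364/60 = 26.333940
  W → negative
Point 6:
  Latitude: degrees = first 2 digits = 6, minutes = 28.4555; 6 + 28.4555/60 = 6.474258
  S → negative
  Lon: split at 3 digits → 000° and 12.055′; 0 + 12.055/60 = 0.200917
  E → positive

1. -25.02677, 71.71182
2. -54.92405, 65.23187
3. -88.67567, -178.75518
4. -15.87646, -160.77913
5. -3.76793, -26.33394
6. -6.47426, 0.20092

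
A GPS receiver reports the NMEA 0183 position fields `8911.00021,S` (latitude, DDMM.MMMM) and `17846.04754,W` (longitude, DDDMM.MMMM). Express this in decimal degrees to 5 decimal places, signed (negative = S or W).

Latitude: degrees = first 2 digits = 89, minutes = 11.00021; 89 + 11.00021/60 = 89.183337
hemisphere S, so the sign is −
Lon: split at 3 digits → 178° and 46.04754′; 178 + 46.04754/60 = 178.767459
hemisphere W, so the sign is −

-89.18334, -178.76746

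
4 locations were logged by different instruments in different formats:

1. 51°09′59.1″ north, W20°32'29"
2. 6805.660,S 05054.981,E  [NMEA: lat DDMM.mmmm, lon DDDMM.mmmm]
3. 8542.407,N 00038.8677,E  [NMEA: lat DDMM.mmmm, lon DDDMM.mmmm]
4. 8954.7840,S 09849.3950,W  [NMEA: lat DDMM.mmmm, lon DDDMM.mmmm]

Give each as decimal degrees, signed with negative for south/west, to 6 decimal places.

1. 51.166417, -20.541389
2. -68.094333, 50.916350
3. 85.706783, 0.647795
4. -89.913067, -98.823250

Point 1:
  Lat: 51 + 9/60 + 59.1/3600 = 51.1664167
  N ⇒ keep positive
  λ: 20° + 32/60 + 29/3600 = 20 + 0.533333 + 0.008056 = 20.5413889
  W ⇒ negate
Point 2:
  φ: split at 2 digits → 68° and 5.66′; 68 + 5.66/60 = 68.0943333
  hemisphere S, so the sign is −
  Longitude: split at 3 digits → 050° and 54.981′; 50 + 54.981/60 = 50.9163500
  E ⇒ keep positive
Point 3:
  φ: degrees = first 2 digits = 85, minutes = 42.407; 85 + 42.407/60 = 85.7067833
  N → positive
  Lon: degrees = first 3 digits = 0, minutes = 38.8677; 0 + 38.8677/60 = 0.6477950
  E → positive
Point 4:
  φ: degrees = first 2 digits = 89, minutes = 54.784; 89 + 54.784/60 = 89.9130667
  S ⇒ negate
  Lon: degrees = first 3 digits = 98, minutes = 49.395; 98 + 49.395/60 = 98.8232500
  W ⇒ negate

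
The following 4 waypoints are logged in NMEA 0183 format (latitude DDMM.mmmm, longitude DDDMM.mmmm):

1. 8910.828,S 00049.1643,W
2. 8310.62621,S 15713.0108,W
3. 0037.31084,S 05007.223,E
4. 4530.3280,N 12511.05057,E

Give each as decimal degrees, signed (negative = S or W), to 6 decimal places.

1. -89.180467, -0.819405
2. -83.177104, -157.216847
3. -0.621847, 50.120383
4. 45.505467, 125.184176

Point 1:
  Latitude: degrees = first 2 digits = 89, minutes = 10.828; 89 + 10.828/60 = 89.1804667
  hemisphere S, so the sign is −
  Lon: degrees = first 3 digits = 0, minutes = 49.1643; 0 + 49.1643/60 = 0.8194050
  W → negative
Point 2:
  Lat: degrees = first 2 digits = 83, minutes = 10.62621; 83 + 10.62621/60 = 83.1771035
  hemisphere S, so the sign is −
  Longitude: degrees = first 3 digits = 157, minutes = 13.0108; 157 + 13.0108/60 = 157.2168467
  W → negative
Point 3:
  Latitude: degrees = first 2 digits = 0, minutes = 37.31084; 0 + 37.31084/60 = 0.6218473
  S → negative
  λ: degrees = first 3 digits = 50, minutes = 7.223; 50 + 7.223/60 = 50.1203833
  E → positive
Point 4:
  φ: degrees = first 2 digits = 45, minutes = 30.328; 45 + 30.328/60 = 45.5054667
  N ⇒ keep positive
  Lon: split at 3 digits → 125° and 11.05057′; 125 + 11.05057/60 = 125.1841762
  E → positive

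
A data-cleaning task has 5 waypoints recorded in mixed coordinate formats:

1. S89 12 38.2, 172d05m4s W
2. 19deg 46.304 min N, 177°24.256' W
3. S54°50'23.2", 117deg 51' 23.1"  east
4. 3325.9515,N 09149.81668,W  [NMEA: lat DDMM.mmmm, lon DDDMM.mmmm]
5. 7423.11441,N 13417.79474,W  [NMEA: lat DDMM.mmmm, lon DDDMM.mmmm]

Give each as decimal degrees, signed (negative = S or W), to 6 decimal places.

1. -89.210611, -172.084444
2. 19.771733, -177.404267
3. -54.839778, 117.856417
4. 33.432525, -91.830278
5. 74.385240, -134.296579

Point 1:
  φ: 89 + 12/60 + 38.2/3600 = 89.2106111
  S ⇒ negate
  Longitude: 172° + 5/60 + 4/3600 = 172 + 0.083333 + 0.001111 = 172.0844444
  hemisphere W, so the sign is −
Point 2:
  Latitude: 19 + 46.304/60 = 19.7717333
  N → positive
  Longitude: 177 + 24.256/60 = 177.4042667
  hemisphere W, so the sign is −
Point 3:
  Latitude: 54 + 50/60 + 23.2/3600 = 54.8397778
  S ⇒ negate
  Lon: 117° + 51/60 + 23.1/3600 = 117 + 0.850000 + 0.006417 = 117.8564167
  E → positive
Point 4:
  Latitude: degrees = first 2 digits = 33, minutes = 25.9515; 33 + 25.9515/60 = 33.4325250
  N ⇒ keep positive
  Longitude: split at 3 digits → 091° and 49.81668′; 91 + 49.81668/60 = 91.8302780
  W → negative
Point 5:
  Latitude: split at 2 digits → 74° and 23.11441′; 74 + 23.11441/60 = 74.3852402
  N ⇒ keep positive
  Lon: degrees = first 3 digits = 134, minutes = 17.79474; 134 + 17.79474/60 = 134.2965790
  W → negative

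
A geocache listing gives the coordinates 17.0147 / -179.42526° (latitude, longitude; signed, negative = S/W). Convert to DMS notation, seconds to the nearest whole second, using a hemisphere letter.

17°00′53″ N, 179°25′31″ W

Latitude: whole degrees 17; 0.88200′ → 0′ and 52.92″
Longitude is negative → W; |value| = 179.425260
Longitude: 0.425260° → 25.51560′; 0.51560 × 60 = 30.94″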